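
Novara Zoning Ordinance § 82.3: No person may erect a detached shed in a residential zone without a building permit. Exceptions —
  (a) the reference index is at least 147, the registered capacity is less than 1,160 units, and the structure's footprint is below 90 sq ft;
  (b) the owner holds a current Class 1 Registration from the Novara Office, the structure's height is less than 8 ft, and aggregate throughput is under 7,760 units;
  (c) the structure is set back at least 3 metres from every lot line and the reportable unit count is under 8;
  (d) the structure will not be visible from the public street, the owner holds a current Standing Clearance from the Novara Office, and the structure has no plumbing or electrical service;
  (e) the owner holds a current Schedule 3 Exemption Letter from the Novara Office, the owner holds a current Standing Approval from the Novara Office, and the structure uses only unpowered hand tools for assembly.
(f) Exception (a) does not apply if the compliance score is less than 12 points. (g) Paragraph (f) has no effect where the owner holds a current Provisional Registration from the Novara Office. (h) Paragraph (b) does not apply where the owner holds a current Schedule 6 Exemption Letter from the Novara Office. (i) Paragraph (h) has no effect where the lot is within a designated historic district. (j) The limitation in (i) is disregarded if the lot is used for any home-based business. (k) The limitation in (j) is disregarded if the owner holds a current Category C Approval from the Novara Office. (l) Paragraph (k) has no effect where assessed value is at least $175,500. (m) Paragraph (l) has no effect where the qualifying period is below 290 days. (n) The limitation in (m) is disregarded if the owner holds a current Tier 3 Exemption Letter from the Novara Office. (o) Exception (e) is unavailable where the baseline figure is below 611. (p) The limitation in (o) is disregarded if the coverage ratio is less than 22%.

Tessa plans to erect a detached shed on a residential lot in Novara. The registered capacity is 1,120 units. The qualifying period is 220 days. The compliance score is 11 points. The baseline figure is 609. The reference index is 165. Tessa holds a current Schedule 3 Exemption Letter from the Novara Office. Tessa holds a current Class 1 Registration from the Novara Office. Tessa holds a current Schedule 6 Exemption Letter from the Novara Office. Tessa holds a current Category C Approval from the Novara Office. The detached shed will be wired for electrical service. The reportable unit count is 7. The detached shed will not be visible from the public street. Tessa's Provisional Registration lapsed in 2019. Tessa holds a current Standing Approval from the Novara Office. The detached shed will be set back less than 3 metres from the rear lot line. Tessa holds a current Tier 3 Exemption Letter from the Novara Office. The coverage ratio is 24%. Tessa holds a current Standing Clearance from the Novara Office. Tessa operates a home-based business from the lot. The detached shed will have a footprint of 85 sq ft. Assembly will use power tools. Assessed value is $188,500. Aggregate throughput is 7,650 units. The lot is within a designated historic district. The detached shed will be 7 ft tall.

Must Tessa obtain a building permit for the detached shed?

Yes — Tessa must obtain a building permit.

Exception (a)'s conditions are all satisfied: the reference index is 165, meeting the 147 threshold; the registered capacity is 1,120 units, less than the 1,160 units limit; the structure's footprint is 85 sq ft, below the 90 sq ft limit. However, paragraphs (f)–(g) must be considered: (f) operates against (a): the compliance score is 11 points, less than the 12 points limit. (g) is not engaged (there is no Provisional Registration in force), so (f) stands. (a) is therefore removed.
All of (b)'s requirements are met (a current Class 1 Registration is held; the structure's height is 7 ft, less than the 8 ft limit; aggregate throughput is 7,650 units, under the 7,760 units limit). Turning to paragraphs (h)–(n): (h) is engaged — a current Schedule 6 Exemption Letter is held. (i) would limit (h) — the lot is in a historic district — but (j) sets (i) aside: (j) applies — a home-based business operates on the lot. (k) would limit (j) — a current Category C Approval is held — but (l) sets (k) aside: (l) applies — assessed value is $188,500, meeting the $175,500 threshold. (m) would limit (l) — the qualifying period is 220 days, below the 290 days limit — but (n) sets (m) aside: (n) operates against (m): a current Tier 3 Exemption Letter is held. So (b) is unavailable.
Exception (c) does not apply: the rear setback is under 3 m.
Exception (d) fails — electrical service is planned.
Exception (e) fails — assembly uses power tools.
No exception displaces § 82.3.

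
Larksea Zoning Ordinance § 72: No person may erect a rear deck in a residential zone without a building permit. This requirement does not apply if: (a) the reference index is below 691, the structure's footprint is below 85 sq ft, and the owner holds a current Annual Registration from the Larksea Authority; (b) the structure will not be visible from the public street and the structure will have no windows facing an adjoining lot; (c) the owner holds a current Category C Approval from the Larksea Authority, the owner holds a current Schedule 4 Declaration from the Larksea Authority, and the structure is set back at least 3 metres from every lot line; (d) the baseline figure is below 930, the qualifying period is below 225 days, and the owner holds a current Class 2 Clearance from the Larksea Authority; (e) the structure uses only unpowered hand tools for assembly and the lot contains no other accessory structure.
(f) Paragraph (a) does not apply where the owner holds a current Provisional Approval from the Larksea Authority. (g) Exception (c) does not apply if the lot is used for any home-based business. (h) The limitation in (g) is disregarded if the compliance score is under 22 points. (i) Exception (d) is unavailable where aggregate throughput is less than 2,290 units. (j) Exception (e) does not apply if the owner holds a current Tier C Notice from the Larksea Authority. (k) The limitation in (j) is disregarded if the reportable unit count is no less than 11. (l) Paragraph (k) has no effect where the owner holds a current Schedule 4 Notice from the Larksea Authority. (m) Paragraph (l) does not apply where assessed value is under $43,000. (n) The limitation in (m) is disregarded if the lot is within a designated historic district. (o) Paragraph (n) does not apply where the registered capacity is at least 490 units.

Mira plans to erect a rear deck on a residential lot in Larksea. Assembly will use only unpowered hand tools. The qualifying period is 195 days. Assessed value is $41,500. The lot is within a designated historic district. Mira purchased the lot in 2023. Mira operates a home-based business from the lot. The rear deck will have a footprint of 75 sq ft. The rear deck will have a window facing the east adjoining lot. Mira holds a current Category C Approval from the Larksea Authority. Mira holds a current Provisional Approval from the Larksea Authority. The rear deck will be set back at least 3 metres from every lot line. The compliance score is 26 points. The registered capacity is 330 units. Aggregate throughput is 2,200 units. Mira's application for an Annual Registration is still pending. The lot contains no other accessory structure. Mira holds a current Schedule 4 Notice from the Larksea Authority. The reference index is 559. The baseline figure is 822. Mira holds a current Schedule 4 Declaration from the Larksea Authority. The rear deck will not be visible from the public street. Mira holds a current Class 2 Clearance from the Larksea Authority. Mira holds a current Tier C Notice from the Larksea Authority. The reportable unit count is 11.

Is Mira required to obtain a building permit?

Exception (a) does not apply: the Annual Registration is not current.
Exception (b) does not apply: a window faces an adjoining lot.
Exception (c)'s conditions are all satisfied: a current Category C Approval is held; a current Schedule 4 Declaration is held; the setback is at least 3 m on every side. Turning to paragraphs (g)–(h): (g) is triggered — a home-based business operates on the lot. (h) is inapplicable (the compliance score is 26 points, not under 22 points), so (g) stands. So (c) is unavailable.
All of (d)'s requirements are met (the baseline figure is 822, below the 930 limit; the qualifying period is 195 days, below the 225 days limit; a current Class 2 Clearance is held). However, paragraph (i) must be considered: (i) operates against (d): aggregate throughput is 2,200 units, less than the 2,290 units limit. So (d) is unavailable.
All of (e)'s requirements are met (assembly uses only hand tools; the lot has no other accessory structure). Turning to paragraphs (j)–(o): (j) operates against (e): a current Tier C Notice is held. (k) would limit (j) — the reportable unit count is 11, meeting the 11 threshold — but (l) sets (k) aside: (l) operates against (k): a current Schedule 4 Notice is held. (m) is engaged (assessed value is $41,500, under the $43,000 limit), but is displaced by (n): (n) operates against (m): the lot is in a historic district. (o) does not operate here (the registered capacity is 330 units, short of 490 units), so (n) stands. Exception (e) does not apply.
No exception is made out. Mira falls within the general rule.

Yes — Mira must obtain a building permit.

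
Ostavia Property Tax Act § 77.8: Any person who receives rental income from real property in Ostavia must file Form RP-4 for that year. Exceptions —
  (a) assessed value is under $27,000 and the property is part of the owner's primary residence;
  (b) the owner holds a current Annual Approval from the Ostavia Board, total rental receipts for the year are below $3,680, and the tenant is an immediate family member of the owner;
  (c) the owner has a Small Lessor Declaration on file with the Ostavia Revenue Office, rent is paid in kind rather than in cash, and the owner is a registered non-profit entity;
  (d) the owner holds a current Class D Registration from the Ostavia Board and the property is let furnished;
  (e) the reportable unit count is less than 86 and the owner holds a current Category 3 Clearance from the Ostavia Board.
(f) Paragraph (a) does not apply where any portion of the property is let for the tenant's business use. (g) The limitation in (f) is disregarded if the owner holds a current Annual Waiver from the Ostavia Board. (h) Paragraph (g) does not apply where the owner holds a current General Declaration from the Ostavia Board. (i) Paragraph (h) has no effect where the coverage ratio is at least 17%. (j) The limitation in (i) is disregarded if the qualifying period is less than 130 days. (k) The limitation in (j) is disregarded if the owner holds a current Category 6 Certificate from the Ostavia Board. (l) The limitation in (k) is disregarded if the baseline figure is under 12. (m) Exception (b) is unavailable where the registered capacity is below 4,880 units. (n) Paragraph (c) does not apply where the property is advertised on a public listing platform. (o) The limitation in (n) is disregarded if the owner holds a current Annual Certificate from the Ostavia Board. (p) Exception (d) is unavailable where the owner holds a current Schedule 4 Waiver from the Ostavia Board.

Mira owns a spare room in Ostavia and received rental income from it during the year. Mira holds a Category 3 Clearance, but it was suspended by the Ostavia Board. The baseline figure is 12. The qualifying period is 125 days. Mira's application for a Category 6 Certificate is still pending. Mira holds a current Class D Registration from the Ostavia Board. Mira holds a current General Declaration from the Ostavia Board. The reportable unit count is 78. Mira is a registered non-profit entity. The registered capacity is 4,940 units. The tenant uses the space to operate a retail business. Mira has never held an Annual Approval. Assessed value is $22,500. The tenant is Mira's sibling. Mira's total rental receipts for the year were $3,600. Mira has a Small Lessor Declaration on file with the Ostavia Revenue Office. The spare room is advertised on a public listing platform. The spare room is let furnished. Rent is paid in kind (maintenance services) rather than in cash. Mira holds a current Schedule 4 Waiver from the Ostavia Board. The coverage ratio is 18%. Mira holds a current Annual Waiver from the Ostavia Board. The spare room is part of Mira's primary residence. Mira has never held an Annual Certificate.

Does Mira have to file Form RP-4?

Yes — Mira must file Form RP-4.

Exception (a) is satisfied on its face — assessed value is $22,500, under the $27,000 limit; the spare room is part of the primary residence. However, paragraphs (f)–(l) must be considered: (f) is engaged — the space is let for business use. (g) would limit (f) — a current Annual Waiver is held — but (h) sets (g) aside: (h) applies — a current General Declaration is held. (i) would limit (h) — the coverage ratio is 18%, meeting the 17% threshold — but (j) sets (i) aside: (j) operates against (i): the qualifying period is 125 days, less than the 130 days limit. (k) is not triggered (there is no Category 6 Certificate in force), so (j) stands. So (a) is unavailable.
Exception (b) fails — there is no Annual Approval in force.
Exception (c)'s conditions are all satisfied: a Small Lessor Declaration is on file; rent is paid in kind; Mira is a registered non-profit. Turning to paragraphs (n)–(o): (n) operates against (c): the property is publicly advertised. (o) does not operate here (no current Annual Certificate is held), so (n) stands. Exception (c) does not apply.
Exception (d) is satisfied on its face — a current Class D Registration is held; the property is let furnished. Turning to paragraph (p): (p) applies — a current Schedule 4 Waiver is held. So (d) is unavailable.
Exception (e) fails — there is no Category 3 Clearance in force.
No exception displaces § 77.8.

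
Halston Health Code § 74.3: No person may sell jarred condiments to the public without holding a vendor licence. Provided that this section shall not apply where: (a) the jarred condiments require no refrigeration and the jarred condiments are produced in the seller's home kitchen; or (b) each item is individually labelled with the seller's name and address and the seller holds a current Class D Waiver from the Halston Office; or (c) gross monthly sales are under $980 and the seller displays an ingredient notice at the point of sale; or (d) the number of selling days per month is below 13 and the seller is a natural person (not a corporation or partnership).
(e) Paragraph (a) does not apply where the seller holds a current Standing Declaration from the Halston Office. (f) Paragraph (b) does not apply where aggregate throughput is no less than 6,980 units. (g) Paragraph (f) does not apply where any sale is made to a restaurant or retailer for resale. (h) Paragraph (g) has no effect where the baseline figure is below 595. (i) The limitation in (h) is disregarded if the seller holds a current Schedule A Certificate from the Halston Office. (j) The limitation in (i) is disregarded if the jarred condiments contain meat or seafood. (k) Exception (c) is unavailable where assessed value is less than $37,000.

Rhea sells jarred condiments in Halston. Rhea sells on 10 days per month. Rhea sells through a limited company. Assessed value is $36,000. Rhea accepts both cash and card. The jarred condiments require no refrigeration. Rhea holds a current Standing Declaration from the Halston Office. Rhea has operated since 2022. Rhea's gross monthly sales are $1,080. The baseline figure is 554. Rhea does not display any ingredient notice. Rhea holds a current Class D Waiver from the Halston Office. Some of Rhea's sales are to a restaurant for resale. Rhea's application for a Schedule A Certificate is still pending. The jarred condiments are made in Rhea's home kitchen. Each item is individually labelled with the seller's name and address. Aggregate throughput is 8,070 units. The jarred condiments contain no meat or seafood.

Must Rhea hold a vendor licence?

Yes — Rhea must hold a vendor licence.

Exception (a) is satisfied on its face — the jarred condiments are shelf-stable; the jarred condiments are home-kitchen produced. But applying paragraph (e): (e) operates against (a): a current Standing Declaration is held. Exception (a) does not apply.
Exception (b): items are individually labelled; a current Class D Waiver is held — every condition holds. But: (f) operates against (b): aggregate throughput is 8,070 units, meeting the 6,980 units threshold. (g) operates (some sales are to a restaurant for resale), but yields to (h): (h) applies — the baseline figure is 554, below the 595 limit. (i) is inapplicable (there is no Schedule A Certificate in force), so (h) stands. Exception (b) does not apply.
Exception (c) does not apply: gross monthly sales are $1,080, not under $980.
Exception (d) fails — the seller operates through a limited company.
No exception applies. The general rule governs.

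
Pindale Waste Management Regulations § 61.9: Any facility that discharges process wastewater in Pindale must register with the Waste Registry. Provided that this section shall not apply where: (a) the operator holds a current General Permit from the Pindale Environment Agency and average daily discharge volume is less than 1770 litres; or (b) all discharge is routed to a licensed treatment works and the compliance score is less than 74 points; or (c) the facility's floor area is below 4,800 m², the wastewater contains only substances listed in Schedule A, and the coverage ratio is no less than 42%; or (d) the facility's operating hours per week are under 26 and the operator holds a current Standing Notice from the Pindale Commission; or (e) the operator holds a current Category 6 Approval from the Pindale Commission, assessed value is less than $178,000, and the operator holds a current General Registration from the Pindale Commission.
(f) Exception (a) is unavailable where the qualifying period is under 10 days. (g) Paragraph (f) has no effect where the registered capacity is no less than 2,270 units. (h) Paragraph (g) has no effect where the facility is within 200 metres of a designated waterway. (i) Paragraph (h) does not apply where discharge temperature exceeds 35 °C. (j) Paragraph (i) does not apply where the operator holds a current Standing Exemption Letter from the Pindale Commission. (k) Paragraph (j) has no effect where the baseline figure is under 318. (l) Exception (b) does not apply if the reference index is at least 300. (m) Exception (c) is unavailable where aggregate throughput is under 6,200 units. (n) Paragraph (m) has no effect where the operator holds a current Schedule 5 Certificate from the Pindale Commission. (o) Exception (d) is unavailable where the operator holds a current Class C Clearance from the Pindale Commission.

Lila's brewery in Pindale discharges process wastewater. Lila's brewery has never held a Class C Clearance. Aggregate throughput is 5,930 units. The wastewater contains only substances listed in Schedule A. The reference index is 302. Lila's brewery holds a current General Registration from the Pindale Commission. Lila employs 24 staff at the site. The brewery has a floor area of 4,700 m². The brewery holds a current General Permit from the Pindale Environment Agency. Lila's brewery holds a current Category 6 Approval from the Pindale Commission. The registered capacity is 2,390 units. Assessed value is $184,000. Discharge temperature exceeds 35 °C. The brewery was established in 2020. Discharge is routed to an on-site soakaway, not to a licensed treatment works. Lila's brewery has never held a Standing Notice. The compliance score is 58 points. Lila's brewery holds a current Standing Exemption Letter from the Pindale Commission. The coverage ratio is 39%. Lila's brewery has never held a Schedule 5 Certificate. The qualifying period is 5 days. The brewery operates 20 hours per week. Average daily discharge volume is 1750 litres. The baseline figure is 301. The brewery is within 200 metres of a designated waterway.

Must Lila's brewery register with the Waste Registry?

All of (a)'s requirements are met (a current General Permit is held; average daily discharge volume is 1750 litres, less than the 1770 litres limit). Applying paragraphs (f)–(k): (f) would limit (a) — the qualifying period is 5 days, under the 10 days limit — but (g) sets (f) aside: (g) operates against (f): the registered capacity is 2,390 units, meeting the 2,270 units threshold. (h) is triggered (the brewery is within 200 m of a designated waterway), but is itself disapplied by (i): (i) applies — discharge temperature exceeds 35 °C. (j) would limit (i) — a current Standing Exemption Letter is held — but (k) sets (j) aside: (k) is triggered — the baseline figure is 301, under the 318 limit. (a) remains available.
Exception (b) does not apply: discharge is not routed to a licensed treatment works.
Exception (c) does not apply: the coverage ratio is 39%, short of 42%.
Exception (d) fails — there is no Standing Notice in force.
Exception (e) does not apply: assessed value is $184,000, not less than $178,000.

No — exception (a) applies; Lila's brewery is not required to register with the Waste Registry.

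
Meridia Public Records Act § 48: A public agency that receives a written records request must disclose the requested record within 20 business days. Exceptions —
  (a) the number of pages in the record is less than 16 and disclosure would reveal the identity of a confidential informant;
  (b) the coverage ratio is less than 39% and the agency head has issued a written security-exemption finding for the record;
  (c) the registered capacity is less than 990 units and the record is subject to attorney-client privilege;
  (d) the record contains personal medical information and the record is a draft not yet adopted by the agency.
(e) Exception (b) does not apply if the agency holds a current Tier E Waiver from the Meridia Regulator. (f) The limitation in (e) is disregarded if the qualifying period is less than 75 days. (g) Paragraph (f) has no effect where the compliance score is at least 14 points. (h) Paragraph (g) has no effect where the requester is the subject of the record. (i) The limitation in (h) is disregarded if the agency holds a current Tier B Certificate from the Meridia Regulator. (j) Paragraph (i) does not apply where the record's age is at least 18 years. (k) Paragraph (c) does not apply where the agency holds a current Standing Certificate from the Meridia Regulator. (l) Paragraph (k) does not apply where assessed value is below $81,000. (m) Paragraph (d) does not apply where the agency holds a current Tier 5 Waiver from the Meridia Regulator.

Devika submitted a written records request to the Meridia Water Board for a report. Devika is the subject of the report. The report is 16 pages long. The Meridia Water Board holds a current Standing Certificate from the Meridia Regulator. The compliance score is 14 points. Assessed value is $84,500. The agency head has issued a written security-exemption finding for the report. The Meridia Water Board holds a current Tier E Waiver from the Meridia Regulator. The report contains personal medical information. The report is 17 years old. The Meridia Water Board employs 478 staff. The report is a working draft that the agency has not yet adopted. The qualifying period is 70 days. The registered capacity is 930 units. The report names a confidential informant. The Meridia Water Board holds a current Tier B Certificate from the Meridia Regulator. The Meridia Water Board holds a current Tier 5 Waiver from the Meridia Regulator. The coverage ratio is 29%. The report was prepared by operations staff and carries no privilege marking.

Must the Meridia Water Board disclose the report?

Yes — the Meridia Water Board must disclose the report.

Exception (a) fails — the number of pages in the record is 16, not less than 16.
Exception (b): the coverage ratio is 29%, less than the 39% limit; a written security-exemption finding has been issued — every condition holds. However, paragraphs (e)–(j) must be considered: (e) operates against (b): a current Tier E Waiver is held. (f) would limit (e) — the qualifying period is 70 days, less than the 75 days limit — but (g) sets (f) aside: (g) operates against (f): the compliance score is 14 points, meeting the 14 points threshold. (h) would limit (g) — Devika is the subject of the report — but (i) sets (h) aside: (i) applies — a current Tier B Certificate is held. (j), which would lift (i), is not engaged — the record's age is 17 years, short of 18 years. Exception (b) does not apply.
Exception (c) requires that the record is subject to attorney-client privilege; but the report carries no privilege marking, so (c) is unavailable.
Exception (d): the report contains personal medical information; the report is an unadopted draft — every condition holds. But applying paragraph (m): (m) operates against (d): a current Tier 5 Waiver is held. (d) is therefore removed.
Every exception is unavailable, so the rule governs.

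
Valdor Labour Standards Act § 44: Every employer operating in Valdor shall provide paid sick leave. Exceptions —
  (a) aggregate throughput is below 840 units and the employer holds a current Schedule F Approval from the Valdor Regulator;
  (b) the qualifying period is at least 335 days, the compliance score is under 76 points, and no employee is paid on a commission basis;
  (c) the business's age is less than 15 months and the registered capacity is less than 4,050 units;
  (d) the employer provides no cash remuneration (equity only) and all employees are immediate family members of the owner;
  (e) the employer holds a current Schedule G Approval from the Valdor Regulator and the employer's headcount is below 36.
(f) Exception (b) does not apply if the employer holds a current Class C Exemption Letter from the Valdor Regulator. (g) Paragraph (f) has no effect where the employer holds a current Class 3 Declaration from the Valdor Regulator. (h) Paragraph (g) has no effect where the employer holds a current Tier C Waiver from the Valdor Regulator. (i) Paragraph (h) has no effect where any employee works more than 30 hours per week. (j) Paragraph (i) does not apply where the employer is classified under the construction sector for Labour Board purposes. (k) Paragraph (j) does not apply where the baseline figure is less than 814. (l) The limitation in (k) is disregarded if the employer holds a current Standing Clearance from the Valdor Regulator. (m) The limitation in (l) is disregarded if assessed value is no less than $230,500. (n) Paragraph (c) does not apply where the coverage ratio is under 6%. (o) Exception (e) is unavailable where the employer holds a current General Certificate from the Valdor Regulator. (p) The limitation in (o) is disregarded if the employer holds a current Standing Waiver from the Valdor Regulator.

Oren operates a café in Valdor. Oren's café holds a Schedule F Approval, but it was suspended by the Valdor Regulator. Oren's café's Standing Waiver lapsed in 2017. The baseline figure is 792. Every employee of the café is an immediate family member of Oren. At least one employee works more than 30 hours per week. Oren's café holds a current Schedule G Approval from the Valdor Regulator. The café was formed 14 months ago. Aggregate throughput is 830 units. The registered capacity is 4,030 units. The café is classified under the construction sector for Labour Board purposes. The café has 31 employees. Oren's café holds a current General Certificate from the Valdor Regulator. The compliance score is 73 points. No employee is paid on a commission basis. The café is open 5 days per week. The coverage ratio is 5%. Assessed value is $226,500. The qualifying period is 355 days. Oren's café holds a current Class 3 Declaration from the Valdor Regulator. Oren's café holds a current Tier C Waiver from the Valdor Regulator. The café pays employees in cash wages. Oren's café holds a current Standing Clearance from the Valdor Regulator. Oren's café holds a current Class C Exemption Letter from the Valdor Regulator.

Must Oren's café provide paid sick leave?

Yes — Oren's café must provide paid sick leave.

Exception (a) does not apply: there is no Schedule F Approval in force.
Exception (b): the qualifying period is 355 days, meeting the 335 days threshold; the compliance score is 73 points, under the 76 points limit; no employee is paid on commission — every condition holds. Turning to paragraphs (f)–(m): (f) operates against (b): a current Class C Exemption Letter is held. (g) would limit (f) — a current Class 3 Declaration is held — but (h) sets (g) aside: (h) applies — a current Tier C Waiver is held. (i) would limit (h) — at least one employee exceeds 30 hours/week — but (j) sets (i) aside: (j) operates against (i): the café is classified under the construction sector. (k) would limit (j) — the baseline figure is 792, less than the 814 limit — but (l) sets (k) aside: (l) applies — a current Standing Clearance is held. (m) does not operate here (assessed value is $226,500, short of $230,500), so (l) stands. (b) is therefore removed.
All of (c)'s requirements are met (the business's age is 14 months, less than the 15 months limit; the registered capacity is 4,030 units, less than the 4,050 units limit). But applying paragraph (n): (n) operates against (c): the coverage ratio is 5%, under the 6% limit. So (c) is unavailable.
Exception (d) fails — employees are paid cash wages.
Exception (e) is satisfied on its face — a current Schedule G Approval is held; the employer's headcount is 31, below the 36 limit. But: (o) operates against (e): a current General Certificate is held. (p) does not operate here (the Standing Waiver is not current), so (o) stands. So (e) is unavailable.
No exception displaces § 44.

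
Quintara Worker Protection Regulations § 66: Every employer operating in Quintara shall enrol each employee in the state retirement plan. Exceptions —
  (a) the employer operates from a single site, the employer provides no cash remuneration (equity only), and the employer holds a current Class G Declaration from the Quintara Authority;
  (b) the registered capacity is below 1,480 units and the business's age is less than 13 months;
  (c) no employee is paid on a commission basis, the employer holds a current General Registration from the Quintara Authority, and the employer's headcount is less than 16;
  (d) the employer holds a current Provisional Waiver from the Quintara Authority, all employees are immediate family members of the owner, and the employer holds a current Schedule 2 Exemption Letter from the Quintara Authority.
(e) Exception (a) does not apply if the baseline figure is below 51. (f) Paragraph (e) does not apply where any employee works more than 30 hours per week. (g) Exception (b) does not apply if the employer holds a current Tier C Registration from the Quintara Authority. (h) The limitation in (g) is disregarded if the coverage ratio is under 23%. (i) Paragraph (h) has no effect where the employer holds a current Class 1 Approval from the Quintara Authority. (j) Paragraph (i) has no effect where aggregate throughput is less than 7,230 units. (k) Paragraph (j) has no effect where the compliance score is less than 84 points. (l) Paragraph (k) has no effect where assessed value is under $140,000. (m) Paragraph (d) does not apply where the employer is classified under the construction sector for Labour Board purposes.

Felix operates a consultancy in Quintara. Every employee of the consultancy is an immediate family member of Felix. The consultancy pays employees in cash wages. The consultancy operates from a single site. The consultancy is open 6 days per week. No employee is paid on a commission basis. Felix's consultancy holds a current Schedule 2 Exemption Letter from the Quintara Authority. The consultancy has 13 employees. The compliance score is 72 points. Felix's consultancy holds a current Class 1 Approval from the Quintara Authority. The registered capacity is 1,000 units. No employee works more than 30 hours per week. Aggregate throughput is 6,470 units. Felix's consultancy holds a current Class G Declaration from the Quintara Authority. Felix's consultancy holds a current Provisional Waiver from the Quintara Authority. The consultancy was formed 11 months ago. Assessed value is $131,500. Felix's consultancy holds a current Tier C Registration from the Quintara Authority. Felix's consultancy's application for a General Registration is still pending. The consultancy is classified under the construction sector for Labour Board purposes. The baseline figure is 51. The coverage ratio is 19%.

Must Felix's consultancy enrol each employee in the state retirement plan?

No — exception (b) applies; Felix's consultancy is not required to enrol each employee in the state retirement plan.

Exception (a) does not apply: employees are paid cash wages.
Exception (b)'s conditions are all satisfied: the registered capacity is 1,000 units, below the 1,480 units limit; the business's age is 11 months, less than the 13 months limit. Applying paragraphs (g)–(l): (g) operates (a current Tier C Registration is held), but is displaced by (h): (h) operates — the coverage ratio is 19%, under the 23% limit. (i) would limit (h) — a current Class 1 Approval is held — but (j) sets (i) aside: (j) is engaged — aggregate throughput is 6,470 units, less than the 7,230 units limit. (k) would limit (j) — the compliance score is 72 points, less than the 84 points limit — but (l) sets (k) aside: (l) operates against (k): assessed value is $131,500, under the $140,000 limit. Exception (b) stands.
Exception (c) does not apply: no current General Registration is held.
All of (d)'s requirements are met (a current Provisional Waiver is held; every employee is an immediate family member; a current Schedule 2 Exemption Letter is held). But applying paragraph (m): (m) is triggered — the consultancy is classified under the construction sector. So (d) is unavailable.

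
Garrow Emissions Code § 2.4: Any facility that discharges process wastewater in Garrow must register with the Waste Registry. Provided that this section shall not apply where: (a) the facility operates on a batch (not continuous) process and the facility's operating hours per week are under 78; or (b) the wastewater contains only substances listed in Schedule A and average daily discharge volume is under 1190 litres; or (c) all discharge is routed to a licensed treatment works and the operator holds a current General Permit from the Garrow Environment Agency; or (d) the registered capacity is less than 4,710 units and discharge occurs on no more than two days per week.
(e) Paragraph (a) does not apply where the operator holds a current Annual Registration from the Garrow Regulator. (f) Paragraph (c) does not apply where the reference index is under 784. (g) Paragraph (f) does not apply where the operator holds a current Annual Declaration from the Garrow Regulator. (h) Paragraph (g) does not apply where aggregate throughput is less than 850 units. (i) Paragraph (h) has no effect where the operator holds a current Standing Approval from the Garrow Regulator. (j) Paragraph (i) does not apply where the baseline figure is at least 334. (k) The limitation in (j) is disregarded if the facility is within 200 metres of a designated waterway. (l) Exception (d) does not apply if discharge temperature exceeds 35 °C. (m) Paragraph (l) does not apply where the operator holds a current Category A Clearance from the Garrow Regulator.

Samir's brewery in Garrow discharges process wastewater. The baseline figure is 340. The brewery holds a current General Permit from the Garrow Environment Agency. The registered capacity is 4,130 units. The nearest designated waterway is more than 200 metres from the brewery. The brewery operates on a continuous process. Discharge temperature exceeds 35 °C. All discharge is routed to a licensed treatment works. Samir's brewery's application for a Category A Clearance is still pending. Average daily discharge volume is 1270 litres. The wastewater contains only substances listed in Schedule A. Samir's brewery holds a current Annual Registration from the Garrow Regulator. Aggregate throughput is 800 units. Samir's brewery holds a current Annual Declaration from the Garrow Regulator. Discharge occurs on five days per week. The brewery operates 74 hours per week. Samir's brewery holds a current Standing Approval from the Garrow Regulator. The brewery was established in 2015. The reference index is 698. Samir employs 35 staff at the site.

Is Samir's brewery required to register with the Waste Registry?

Exception (a) fails — the facility operates on a continuous process.
Exception (b) does not apply: average daily discharge volume is 1270 litres, not under 1190 litres.
Exception (c): discharge is routed to a licensed treatment works; a current General Permit is held — every condition holds. But: (f) operates against (c): the reference index is 698, under the 784 limit. (g) would limit (f) — a current Annual Declaration is held — but (h) sets (g) aside: (h) is engaged — aggregate throughput is 800 units, less than the 850 units limit. (i) is engaged (a current Standing Approval is held), but yields to (j): (j) operates — the baseline figure is 340, meeting the 334 threshold. (k), which would lift (j), is not triggered — the brewery is more than 200 m from any designated waterway. (c) is therefore removed.
Exception (d) fails — discharge occurs on five days per week.
No exception applies. The general rule governs.

Yes — Samir's brewery must register with the Waste Registry.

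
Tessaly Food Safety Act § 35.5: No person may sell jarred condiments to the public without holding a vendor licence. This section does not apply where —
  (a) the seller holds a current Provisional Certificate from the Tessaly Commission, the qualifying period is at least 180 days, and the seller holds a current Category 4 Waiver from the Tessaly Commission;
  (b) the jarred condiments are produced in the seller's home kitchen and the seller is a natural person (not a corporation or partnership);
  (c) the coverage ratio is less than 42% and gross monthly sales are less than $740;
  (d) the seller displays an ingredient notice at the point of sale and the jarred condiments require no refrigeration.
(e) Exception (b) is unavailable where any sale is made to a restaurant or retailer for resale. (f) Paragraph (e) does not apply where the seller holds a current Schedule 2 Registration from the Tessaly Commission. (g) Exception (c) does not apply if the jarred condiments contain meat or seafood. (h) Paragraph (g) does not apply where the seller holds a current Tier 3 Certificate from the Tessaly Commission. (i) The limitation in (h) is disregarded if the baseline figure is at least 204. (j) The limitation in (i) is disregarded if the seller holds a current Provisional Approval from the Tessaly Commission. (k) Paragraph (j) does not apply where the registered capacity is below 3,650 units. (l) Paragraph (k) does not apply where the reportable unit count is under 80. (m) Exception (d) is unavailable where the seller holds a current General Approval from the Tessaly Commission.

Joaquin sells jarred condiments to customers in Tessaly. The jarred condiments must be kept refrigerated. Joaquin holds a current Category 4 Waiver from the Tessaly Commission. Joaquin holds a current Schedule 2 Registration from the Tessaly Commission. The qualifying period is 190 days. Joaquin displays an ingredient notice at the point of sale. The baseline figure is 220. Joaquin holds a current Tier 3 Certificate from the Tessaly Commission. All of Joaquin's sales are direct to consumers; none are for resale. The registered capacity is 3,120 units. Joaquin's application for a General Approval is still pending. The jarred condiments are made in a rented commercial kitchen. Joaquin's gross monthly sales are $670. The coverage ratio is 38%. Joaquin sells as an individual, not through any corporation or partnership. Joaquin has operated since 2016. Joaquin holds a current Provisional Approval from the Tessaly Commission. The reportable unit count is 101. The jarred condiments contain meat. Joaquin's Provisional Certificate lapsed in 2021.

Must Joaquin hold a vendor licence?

Exception (a) fails — there is no Provisional Certificate in force.
Exception (b) requires that the jarred condiments are produced in the seller's home kitchen; but the jarred condiments are made in a commercial kitchen, not a home kitchen, so (b) is unavailable.
Exception (c)'s conditions are all satisfied: the coverage ratio is 38%, less than the 42% limit; gross monthly sales are $670, less than the $740 limit. But applying paragraphs (g)–(l): (g) operates against (c): the jarred condiments contain meat. (h) operates (a current Tier 3 Certificate is held), but is displaced by (i): (i) operates against (h): the baseline figure is 220, meeting the 204 threshold. (j) applies (a current Provisional Approval is held), but is displaced by (k): (k) applies — the registered capacity is 3,120 units, below the 3,650 units limit. (l), which would lift (k), is inapplicable — the reportable unit count is 101, not under 80. (c) is therefore removed.
Exception (d) does not apply: the jarred condiments require refrigeration.
No exception is made out. Joaquin falls within the general rule.

Yes — Joaquin must hold a vendor licence.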